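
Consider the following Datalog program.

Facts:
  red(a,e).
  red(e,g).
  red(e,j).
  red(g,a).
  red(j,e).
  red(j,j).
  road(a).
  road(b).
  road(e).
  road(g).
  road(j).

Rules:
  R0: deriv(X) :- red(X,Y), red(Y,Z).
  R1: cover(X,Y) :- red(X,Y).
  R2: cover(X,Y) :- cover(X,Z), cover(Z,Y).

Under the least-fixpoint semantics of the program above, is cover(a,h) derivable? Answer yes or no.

no

round 1: derive cover(a,e) via R1 from red(a,e)
round 1: derive cover(e,g) via R1 from red(e,g)
round 1: derive cover(e,j) via R1 from red(e,j)
round 1: derive cover(g,a) via R1 from red(g,a)
round 1: derive cover(j,e) via R1 from red(j,e)
round 1: derive cover(j,j) via R1 from red(j,j)
round 2: derive cover(a,g) via R2 from cover(a,e), cover(e,g)
round 2: derive cover(a,j) via R2 from cover(a,e), cover(e,j)
round 2: derive cover(e,a) via R2 from cover(e,g), cover(g,a)
round 2: derive cover(e,e) via R2 from cover(e,j), cover(j,e)
round 2: derive cover(g,e) via R2 from cover(g,a), cover(a,e)
round 2: derive cover(j,g) via R2 from cover(j,e), cover(e,g)
round 3: derive cover(a,a) via R2 from cover(a,e), cover(e,a)
round 3: derive cover(g,g) via R2 from cover(g,a), cover(a,g)
round 3: derive cover(g,j) via R2 from cover(g,a), cover(a,j)
round 3: derive cover(j,a) via R2 from cover(j,e), cover(e,a)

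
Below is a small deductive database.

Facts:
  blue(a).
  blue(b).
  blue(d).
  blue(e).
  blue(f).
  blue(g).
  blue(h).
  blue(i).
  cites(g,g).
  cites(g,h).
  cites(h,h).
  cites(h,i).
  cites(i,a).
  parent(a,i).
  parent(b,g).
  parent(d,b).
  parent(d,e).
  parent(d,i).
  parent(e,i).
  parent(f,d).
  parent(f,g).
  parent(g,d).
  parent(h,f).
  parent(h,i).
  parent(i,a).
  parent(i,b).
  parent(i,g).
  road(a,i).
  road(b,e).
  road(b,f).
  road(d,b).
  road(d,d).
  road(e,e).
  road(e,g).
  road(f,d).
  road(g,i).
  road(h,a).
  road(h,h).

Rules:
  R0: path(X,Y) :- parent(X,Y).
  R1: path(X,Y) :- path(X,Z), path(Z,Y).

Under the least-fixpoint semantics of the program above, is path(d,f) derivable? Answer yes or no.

round 1: derive path(a,i) via R0 from parent(a,i)
round 1: derive path(b,g) via R0 from parent(b,g)
round 1: derive path(d,b) via R0 from parent(d,b)
round 1: derive path(d,e) via R0 from parent(d,e)
round 1: derive path(d,i) via R0 from parent(d,i)
round 1: derive path(e,i) via R0 from parent(e,i)
round 1: derive path(f,d) via R0 from parent(f,d)
round 1: derive path(f,g) via R0 from parent(f,g)
round 1: derive path(g,d) via R0 from parent(g,d)
round 1: derive path(h,f) via R0 from parent(h,f)
round 1: derive path(h,i) via R0 from parent(h,i)
round 1: derive path(i,a) via R0 from parent(i,a)
round 1: derive path(i,b) via R0 from parent(i,b)
round 1: derive path(i,g) via R0 from parent(i,g)
round 2: derive path(a,a) via R1 from path(a,i), path(i,a)
round 2: derive path(a,b) via R1 from path(a,i), path(i,b)
round 2: derive path(a,g) via R1 from path(a,i), path(i,g)
round 2: derive path(b,d) via R1 from path(b,g), path(g,d)
round 2: derive path(d,a) via R1 from path(d,i), path(i,a)
round 2: derive path(d,g) via R1 from path(d,b), path(b,g)
round 2: derive path(e,a) via R1 from path(e,i), path(i,a)
round 2: derive path(e,b) via R1 from path(e,i), path(i,b)
round 2: derive path(e,g) via R1 from path(e,i), path(i,g)
round 2: derive path(f,b) via R1 from path(f,d), path(d,b)
round 2: derive path(f,e) via R1 from path(f,d), path(d,e)
round 2: derive path(f,i) via R1 from path(f,d), path(d,i)
round 2: derive path(g,b) via R1 from path(g,d), path(d,b)
round 2: derive path(g,e) via R1 from path(g,d), path(d,e)
round 2: derive path(g,i) via R1 from path(g,d), path(d,i)
round 2: derive path(h,a) via R1 from path(h,i), path(i,a)
round 2: derive path(h,b) via R1 from path(h,i), path(i,b)
round 2: derive path(h,d) via R1 from path(h,f), path(f,d)
round 2: derive path(h,g) via R1 from path(h,f), path(f,g)
round 2: derive path(i,d) via R1 from path(i,g), path(g,d)
round 2: derive path(i,i) via R1 from path(i,a), path(a,i)
round 3: derive path(a,d) via R1 from path(a,b), path(b,d)
round 3: derive path(a,e) via R1 from path(a,g), path(g,e)
round 3: derive path(b,a) via R1 from path(b,d), path(d,a)
round 3: derive path(b,b) via R1 from path(b,d), path(d,b)
round 3: derive path(b,e) via R1 from path(b,d), path(d,e)
round 3: derive path(b,i) via R1 from path(b,d), path(d,i)
round 3: derive path(d,d) via R1 from path(d,b), path(b,d)
round 3: derive path(e,d) via R1 from path(e,b), path(b,d)
round 3: derive path(e,e) via R1 from path(e,g), path(g,e)
round 3: derive path(f,a) via R1 from path(f,d), path(d,a)
round 3: derive path(g,a) via R1 from path(g,d), path(d,a)
round 3: derive path(g,g) via R1 from path(g,b), path(b,g)
round 3: derive path(h,e) via R1 from path(h,d), path(d,e)
round 3: derive path(i,e) via R1 from path(i,d), path(d,e)

no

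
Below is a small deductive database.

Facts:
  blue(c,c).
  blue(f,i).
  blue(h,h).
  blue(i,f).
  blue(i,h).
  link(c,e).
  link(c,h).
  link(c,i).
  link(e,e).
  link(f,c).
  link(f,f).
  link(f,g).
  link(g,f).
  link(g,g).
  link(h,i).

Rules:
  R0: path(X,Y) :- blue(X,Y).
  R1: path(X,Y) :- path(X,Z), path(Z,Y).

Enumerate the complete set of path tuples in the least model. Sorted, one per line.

round 1: derive path(c,c) via R0 from blue(c,c)
round 1: derive path(f,i) via R0 from blue(f,i)
round 1: derive path(h,h) via R0 from blue(h,h)
round 1: derive path(i,f) via R0 from blue(i,f)
round 1: derive path(i,h) via R0 from blue(i,h)
round 2: derive path(f,f) via R1 from path(f,i), path(i,f)
round 2: derive path(f,h) via R1 from path(f,i), path(i,h)
round 2: derive path(i,i) via R1 from path(i,f), path(f,i)

path(c,c)
path(f,f)
path(f,h)
path(f,i)
path(h,h)
path(i,f)
path(i,h)
path(i,i)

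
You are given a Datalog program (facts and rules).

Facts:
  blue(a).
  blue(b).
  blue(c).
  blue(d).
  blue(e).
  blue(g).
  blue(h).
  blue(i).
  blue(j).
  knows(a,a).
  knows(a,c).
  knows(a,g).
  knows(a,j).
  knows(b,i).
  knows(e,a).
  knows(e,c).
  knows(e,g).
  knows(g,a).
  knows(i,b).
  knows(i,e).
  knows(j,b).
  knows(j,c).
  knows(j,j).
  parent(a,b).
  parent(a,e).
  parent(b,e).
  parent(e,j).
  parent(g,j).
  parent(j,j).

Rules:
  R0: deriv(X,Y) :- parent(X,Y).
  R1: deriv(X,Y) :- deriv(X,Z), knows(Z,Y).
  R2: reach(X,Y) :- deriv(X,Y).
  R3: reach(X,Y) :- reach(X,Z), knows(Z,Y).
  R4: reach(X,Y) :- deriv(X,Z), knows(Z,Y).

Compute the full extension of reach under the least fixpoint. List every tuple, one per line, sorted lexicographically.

round 1: derive deriv(a,b) via R0 from parent(a,b)
round 1: derive deriv(a,e) via R0 from parent(a,e)
round 1: derive deriv(b,e) via R0 from parent(b,e)
round 1: derive deriv(e,j) via R0 from parent(e,j)
round 1: derive deriv(g,j) via R0 from parent(g,j)
round 1: derive deriv(j,j) via R0 from parent(j,j)
round 2: derive deriv(a,a) via R1 from deriv(a,e), knows(e,a)
round 2: derive deriv(a,c) via R1 from deriv(a,e), knows(e,c)
round 2: derive deriv(a,g) via R1 from deriv(a,e), knows(e,g)
round 2: derive deriv(a,i) via R1 from deriv(a,b), knows(b,i)
round 2: derive deriv(b,a) via R1 from deriv(b,e), knows(e,a)
round 2: derive deriv(b,c) via R1 from deriv(b,e), knows(e,c)
round 2: derive deriv(b,g) via R1 from deriv(b,e), knows(e,g)
round 2: derive deriv(e,b) via R1 from deriv(e,j), knows(j,b)
round 2: derive deriv(e,c) via R1 from deriv(e,j), knows(j,c)
round 2: derive deriv(g,b) via R1 from deriv(g,j), knows(j,b)
round 2: derive deriv(g,c) via R1 from deriv(g,j), knows(j,c)
round 2: derive deriv(j,b) via R1 from deriv(j,j), knows(j,b)
round 2: derive deriv(j,c) via R1 from deriv(j,j), knows(j,c)
round 2: derive reach(a,b) via R2 from deriv(a,b)
round 2: derive reach(a,e) via R2 from deriv(a,e)
round 2: derive reach(b,e) via R2 from deriv(b,e)
round 2: derive reach(e,j) via R2 from deriv(e,j)
round 2: derive reach(g,j) via R2 from deriv(g,j)
round 2: derive reach(j,j) via R2 from deriv(j,j)
round 2: derive reach(a,a) via R4 from deriv(a,e), knows(e,a)
round 2: derive reach(a,c) via R4 from deriv(a,e), knows(e,c)
round 2: derive reach(a,g) via R4 from deriv(a,e), knows(e,g)
round 2: derive reach(a,i) via R4 from deriv(a,b), knows(b,i)
round 2: derive reach(b,a) via R4 from deriv(b,e), knows(e,a)
round 2: derive reach(b,c) via R4 from deriv(b,e), knows(e,c)
round 2: derive reach(b,g) via R4 from deriv(b,e), knows(e,g)
round 2: derive reach(e,b) via R4 from deriv(e,j), knows(j,b)
round 2: derive reach(e,c) via R4 from deriv(e,j), knows(j,c)
round 2: derive reach(g,b) via R4 from deriv(g,j), knows(j,b)
round 2: derive reach(g,c) via R4 from deriv(g,j), knows(j,c)
round 2: derive reach(j,b) via R4 from deriv(j,j), knows(j,b)
round 2: derive reach(j,c) via R4 from deriv(j,j), knows(j,c)
round 3: derive deriv(a,j) via R1 from deriv(a,a), knows(a,j)
round 3: derive deriv(b,j) via R1 from deriv(b,a), knows(a,j)
round 3: derive deriv(e,i) via R1 from deriv(e,b), knows(b,i)
round 3: derive deriv(g,i) via R1 from deriv(g,b), knows(b,i)
round 3: derive deriv(j,i) via R1 from deriv(j,b), knows(b,i)
round 3: derive reach(a,j) via R3 from reach(a,a), knows(a,j)
round 3: derive reach(b,j) via R3 from reach(b,a), knows(a,j)
round 3: derive reach(e,i) via R3 from reach(e,b), knows(b,i)
round 3: derive reach(g,i) via R3 from reach(g,b), knows(b,i)
round 3: derive reach(j,i) via R3 from reach(j,b), knows(b,i)
round 4: derive deriv(b,b) via R1 from deriv(b,j), knows(j,b)
round 4: derive deriv(e,e) via R1 from deriv(e,i), knows(i,e)
round 4: derive deriv(g,e) via R1 from deriv(g,i), knows(i,e)
round 4: derive deriv(j,e) via R1 from deriv(j,i), knows(i,e)
round 4: derive reach(b,b) via R3 from reach(b,j), knows(j,b)
round 4: derive reach(e,e) via R3 from reach(e,i), knows(i,e)
round 4: derive reach(g,e) via R3 from reach(g,i), knows(i,e)
round 4: derive reach(j,e) via R3 from reach(j,i), knows(i,e)
round 5: derive deriv(b,i) via R1 from deriv(b,b), knows(b,i)
round 5: derive deriv(e,a) via R1 from deriv(e,e), knows(e,a)
round 5: derive deriv(e,g) via R1 from deriv(e,e), knows(e,g)
round 5: derive deriv(g,a) via R1 from deriv(g,e), knows(e,a)
round 5: derive deriv(g,g) via R1 from deriv(g,e), knows(e,g)
round 5: derive deriv(j,a) via R1 from deriv(j,e), knows(e,a)
round 5: derive deriv(j,g) via R1 from deriv(j,e), knows(e,g)
round 5: derive reach(b,i) via R3 from reach(b,b), knows(b,i)
round 5: derive reach(e,a) via R3 from reach(e,e), knows(e,a)
round 5: derive reach(e,g) via R3 from reach(e,e), knows(e,g)
round 5: derive reach(g,a) via R3 from reach(g,e), knows(e,a)
round 5: derive reach(g,g) via R3 from reach(g,e), knows(e,g)
round 5: derive reach(j,a) via R3 from reach(j,e), knows(e,a)
round 5: derive reach(j,g) via R3 from reach(j,e), knows(e,g)

reach(a,a)
reach(a,b)
reach(a,c)
reach(a,e)
reach(a,g)
reach(a,i)
reach(a,j)
reach(b,a)
reach(b,b)
reach(b,c)
reach(b,e)
reach(b,g)
reach(b,i)
reach(b,j)
reach(e,a)
reach(e,b)
reach(e,c)
reach(e,e)
reach(e,g)
reach(e,i)
reach(e,j)
reach(g,a)
reach(g,b)
reach(g,c)
reach(g,e)
reach(g,g)
reach(g,i)
reach(g,j)
reach(j,a)
reach(j,b)
reach(j,c)
reach(j,e)
reach(j,g)
reach(j,i)
reach(j,j)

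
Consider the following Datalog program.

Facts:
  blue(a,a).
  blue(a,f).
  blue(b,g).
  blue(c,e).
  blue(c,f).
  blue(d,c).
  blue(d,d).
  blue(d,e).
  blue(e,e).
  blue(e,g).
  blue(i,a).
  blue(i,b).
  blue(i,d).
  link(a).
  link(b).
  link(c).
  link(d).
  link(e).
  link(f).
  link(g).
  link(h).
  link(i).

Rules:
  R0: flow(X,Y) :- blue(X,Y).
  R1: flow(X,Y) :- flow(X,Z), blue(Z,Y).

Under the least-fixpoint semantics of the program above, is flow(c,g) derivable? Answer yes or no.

yes

round 1: derive flow(a,a) via R0 from blue(a,a)
round 1: derive flow(a,f) via R0 from blue(a,f)
round 1: derive flow(b,g) via R0 from blue(b,g)
round 1: derive flow(c,e) via R0 from blue(c,e)
round 1: derive flow(c,f) via R0 from blue(c,f)
round 1: derive flow(d,c) via R0 from blue(d,c)
round 1: derive flow(d,d) via R0 from blue(d,d)
round 1: derive flow(d,e) via R0 from blue(d,e)
round 1: derive flow(e,e) via R0 from blue(e,e)
round 1: derive flow(e,g) via R0 from blue(e,g)
round 1: derive flow(i,a) via R0 from blue(i,a)
round 1: derive flow(i,b) via R0 from blue(i,b)
round 1: derive flow(i,d) via R0 from blue(i,d)
round 2: derive flow(c,g) via R1 from flow(c,e), blue(e,g)
round 2: derive flow(d,f) via R1 from flow(d,c), blue(c,f)
round 2: derive flow(d,g) via R1 from flow(d,e), blue(e,g)
round 2: derive flow(i,c) via R1 from flow(i,d), blue(d,c)
round 2: derive flow(i,e) via R1 from flow(i,d), blue(d,e)
round 2: derive flow(i,f) via R1 from flow(i,a), blue(a,f)
round 2: derive flow(i,g) via R1 from flow(i,b), blue(b,g)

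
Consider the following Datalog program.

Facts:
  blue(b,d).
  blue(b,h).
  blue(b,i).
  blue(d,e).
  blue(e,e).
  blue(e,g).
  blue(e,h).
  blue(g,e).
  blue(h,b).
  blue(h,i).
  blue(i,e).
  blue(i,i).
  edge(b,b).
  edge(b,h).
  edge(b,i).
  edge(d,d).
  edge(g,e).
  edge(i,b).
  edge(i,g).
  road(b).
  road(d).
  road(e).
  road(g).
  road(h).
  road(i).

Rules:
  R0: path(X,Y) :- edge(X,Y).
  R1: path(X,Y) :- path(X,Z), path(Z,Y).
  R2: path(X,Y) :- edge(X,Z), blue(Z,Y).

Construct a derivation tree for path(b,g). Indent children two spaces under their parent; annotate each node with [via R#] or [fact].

round 1: derive path(b,b) via R0 from edge(b,b)
round 1: derive path(b,h) via R0 from edge(b,h)
round 1: derive path(b,i) via R0 from edge(b,i)
round 1: derive path(d,d) via R0 from edge(d,d)
round 1: derive path(g,e) via R0 from edge(g,e)
round 1: derive path(i,b) via R0 from edge(i,b)
round 1: derive path(i,g) via R0 from edge(i,g)
round 1: derive path(b,d) via R2 from edge(b,b), blue(b,d)
round 1: derive path(b,e) via R2 from edge(b,i), blue(i,e)
round 1: derive path(d,e) via R2 from edge(d,d), blue(d,e)
round 1: derive path(g,g) via R2 from edge(g,e), blue(e,g)
round 1: derive path(g,h) via R2 from edge(g,e), blue(e,h)
round 1: derive path(i,d) via R2 from edge(i,b), blue(b,d)
round 1: derive path(i,e) via R2 from edge(i,g), blue(g,e)
round 1: derive path(i,h) via R2 from edge(i,b), blue(b,h)
round 1: derive path(i,i) via R2 from edge(i,b), blue(b,i)
round 2: derive path(b,g) via R1 from path(b,i), path(i,g)

path(b,g)  [via R1]
  path(b,i)  [via R0]
    edge(b,i)  [fact]
  path(i,g)  [via R0]
    edge(i,g)  [fact]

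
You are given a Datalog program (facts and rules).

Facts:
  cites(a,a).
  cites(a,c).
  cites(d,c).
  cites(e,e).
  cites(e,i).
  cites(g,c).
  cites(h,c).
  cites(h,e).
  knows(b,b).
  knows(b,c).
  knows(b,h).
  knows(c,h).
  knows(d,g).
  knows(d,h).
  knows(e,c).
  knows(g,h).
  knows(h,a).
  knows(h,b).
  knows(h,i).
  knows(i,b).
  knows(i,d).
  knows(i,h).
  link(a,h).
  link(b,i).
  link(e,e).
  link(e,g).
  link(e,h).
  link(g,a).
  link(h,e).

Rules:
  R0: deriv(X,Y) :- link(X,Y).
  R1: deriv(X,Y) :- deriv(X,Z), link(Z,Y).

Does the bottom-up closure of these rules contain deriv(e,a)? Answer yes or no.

yes

round 1: derive deriv(a,h) via R0 from link(a,h)
round 1: derive deriv(b,i) via R0 from link(b,i)
round 1: derive deriv(e,e) via R0 from link(e,e)
round 1: derive deriv(e,g) via R0 from link(e,g)
round 1: derive deriv(e,h) via R0 from link(e,h)
round 1: derive deriv(g,a) via R0 from link(g,a)
round 1: derive deriv(h,e) via R0 from link(h,e)
round 2: derive deriv(a,e) via R1 from deriv(a,h), link(h,e)
round 2: derive deriv(e,a) via R1 from deriv(e,g), link(g,a)
round 2: derive deriv(g,h) via R1 from deriv(g,a), link(a,h)
round 2: derive deriv(h,g) via R1 from deriv(h,e), link(e,g)
round 2: derive deriv(h,h) via R1 from deriv(h,e), link(e,h)
round 3: derive deriv(a,g) via R1 from deriv(a,e), link(e,g)
round 3: derive deriv(g,e) via R1 from deriv(g,h), link(h,e)
round 3: derive deriv(h,a) via R1 from deriv(h,g), link(g,a)
round 4: derive deriv(a,a) via R1 from deriv(a,g), link(g,a)
round 4: derive deriv(g,g) via R1 from deriv(g,e), link(e,g)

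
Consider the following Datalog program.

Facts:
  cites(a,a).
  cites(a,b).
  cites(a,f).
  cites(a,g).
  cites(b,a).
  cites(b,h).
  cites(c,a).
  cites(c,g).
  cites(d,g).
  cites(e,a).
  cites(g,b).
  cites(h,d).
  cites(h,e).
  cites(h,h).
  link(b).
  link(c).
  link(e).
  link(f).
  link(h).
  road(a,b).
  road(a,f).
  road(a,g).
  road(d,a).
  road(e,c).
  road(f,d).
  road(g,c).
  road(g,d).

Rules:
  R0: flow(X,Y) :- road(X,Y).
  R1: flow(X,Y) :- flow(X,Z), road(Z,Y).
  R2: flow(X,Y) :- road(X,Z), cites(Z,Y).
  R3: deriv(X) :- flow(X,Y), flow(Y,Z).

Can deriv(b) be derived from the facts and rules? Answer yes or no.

no

round 1: derive flow(a,b) via R0 from road(a,b)
round 1: derive flow(a,f) via R0 from road(a,f)
round 1: derive flow(a,g) via R0 from road(a,g)
round 1: derive flow(d,a) via R0 from road(d,a)
round 1: derive flow(e,c) via R0 from road(e,c)
round 1: derive flow(f,d) via R0 from road(f,d)
round 1: derive flow(g,c) via R0 from road(g,c)
round 1: derive flow(g,d) via R0 from road(g,d)
round 1: derive flow(a,a) via R2 from road(a,b), cites(b,a)
round 1: derive flow(a,h) via R2 from road(a,b), cites(b,h)
round 1: derive flow(d,b) via R2 from road(d,a), cites(a,b)
round 1: derive flow(d,f) via R2 from road(d,a), cites(a,f)
round 1: derive flow(d,g) via R2 from road(d,a), cites(a,g)
round 1: derive flow(e,a) via R2 from road(e,c), cites(c,a)
round 1: derive flow(e,g) via R2 from road(e,c), cites(c,g)
round 1: derive flow(f,g) via R2 from road(f,d), cites(d,g)
round 1: derive flow(g,a) via R2 from road(g,c), cites(c,a)
round 1: derive flow(g,g) via R2 from road(g,c), cites(c,g)
round 2: derive flow(a,c) via R1 from flow(a,g), road(g,c)
round 2: derive flow(a,d) via R1 from flow(a,f), road(f,d)
round 2: derive flow(d,c) via R1 from flow(d,g), road(g,c)
round 2: derive flow(d,d) via R1 from flow(d,f), road(f,d)
round 2: derive flow(e,b) via R1 from flow(e,a), road(a,b)
round 2: derive flow(e,d) via R1 from flow(e,g), road(g,d)
round 2: derive flow(e,f) via R1 from flow(e,a), road(a,f)
round 2: derive flow(f,a) via R1 from flow(f,d), road(d,a)
round 2: derive flow(f,c) via R1 from flow(f,g), road(g,c)
round 2: derive flow(g,b) via R1 from flow(g,a), road(a,b)
round 2: derive flow(g,f) via R1 from flow(g,a), road(a,f)
round 2: derive deriv(a) via R3 from flow(a,a), flow(a,a)
round 2: derive deriv(d) via R3 from flow(d,a), flow(a,a)
round 2: derive deriv(e) via R3 from flow(e,a), flow(a,a)
round 2: derive deriv(f) via R3 from flow(f,d), flow(d,a)
round 2: derive deriv(g) via R3 from flow(g,a), flow(a,a)
round 3: derive flow(f,b) via R1 from flow(f,a), road(a,b)
round 3: derive flow(f,f) via R1 from flow(f,a), road(a,f)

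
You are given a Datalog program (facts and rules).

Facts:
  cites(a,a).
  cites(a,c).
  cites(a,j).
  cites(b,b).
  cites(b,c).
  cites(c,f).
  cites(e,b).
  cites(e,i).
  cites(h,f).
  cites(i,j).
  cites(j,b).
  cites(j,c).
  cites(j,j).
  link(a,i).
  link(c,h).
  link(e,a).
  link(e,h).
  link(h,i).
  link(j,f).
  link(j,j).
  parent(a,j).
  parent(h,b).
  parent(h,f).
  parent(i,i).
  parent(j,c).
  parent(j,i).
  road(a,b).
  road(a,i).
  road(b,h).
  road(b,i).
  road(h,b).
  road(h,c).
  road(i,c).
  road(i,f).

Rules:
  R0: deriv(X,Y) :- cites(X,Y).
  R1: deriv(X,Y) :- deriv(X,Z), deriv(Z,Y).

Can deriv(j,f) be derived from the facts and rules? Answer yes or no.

round 1: derive deriv(a,a) via R0 from cites(a,a)
round 1: derive deriv(a,c) via R0 from cites(a,c)
round 1: derive deriv(a,j) via R0 from cites(a,j)
round 1: derive deriv(b,b) via R0 from cites(b,b)
round 1: derive deriv(b,c) via R0 from cites(b,c)
round 1: derive deriv(c,f) via R0 from cites(c,f)
round 1: derive deriv(e,b) via R0 from cites(e,b)
round 1: derive deriv(e,i) via R0 from cites(e,i)
round 1: derive deriv(h,f) via R0 from cites(h,f)
round 1: derive deriv(i,j) via R0 from cites(i,j)
round 1: derive deriv(j,b) via R0 from cites(j,b)
round 1: derive deriv(j,c) via R0 from cites(j,c)
round 1: derive deriv(j,j) via R0 from cites(j,j)
round 2: derive deriv(a,b) via R1 from deriv(a,j), deriv(j,b)
round 2: derive deriv(a,f) via R1 from deriv(a,c), deriv(c,f)
round 2: derive deriv(b,f) via R1 from deriv(b,c), deriv(c,f)
round 2: derive deriv(e,c) via R1 from deriv(e,b), deriv(b,c)
round 2: derive deriv(e,j) via R1 from deriv(e,i), deriv(i,j)
round 2: derive deriv(i,b) via R1 from deriv(i,j), deriv(j,b)
round 2: derive deriv(i,c) via R1 from deriv(i,j), deriv(j,c)
round 2: derive deriv(j,f) via R1 from deriv(j,c), deriv(c,f)
round 3: derive deriv(e,f) via R1 from deriv(e,b), deriv(b,f)
round 3: derive deriv(i,f) via R1 from deriv(i,b), deriv(b,f)

yes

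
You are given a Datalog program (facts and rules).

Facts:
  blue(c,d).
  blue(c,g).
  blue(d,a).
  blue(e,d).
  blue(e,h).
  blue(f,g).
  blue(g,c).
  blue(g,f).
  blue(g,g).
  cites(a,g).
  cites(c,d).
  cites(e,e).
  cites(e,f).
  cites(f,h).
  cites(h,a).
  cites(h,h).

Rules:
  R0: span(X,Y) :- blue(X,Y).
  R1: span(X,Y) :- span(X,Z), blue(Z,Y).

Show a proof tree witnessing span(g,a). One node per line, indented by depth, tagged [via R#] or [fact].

span(g,a)  [via R1]
  span(g,d)  [via R1]
    span(g,c)  [via R0]
      blue(g,c)  [fact]
    blue(c,d)  [fact]
  blue(d,a)  [fact]

round 1: derive span(c,d) via R0 from blue(c,d)
round 1: derive span(c,g) via R0 from blue(c,g)
round 1: derive span(d,a) via R0 from blue(d,a)
round 1: derive span(e,d) via R0 from blue(e,d)
round 1: derive span(e,h) via R0 from blue(e,h)
round 1: derive span(f,g) via R0 from blue(f,g)
round 1: derive span(g,c) via R0 from blue(g,c)
round 1: derive span(g,f) via R0 from blue(g,f)
round 1: derive span(g,g) via R0 from blue(g,g)
round 2: derive span(c,a) via R1 from span(c,d), blue(d,a)
round 2: derive span(c,c) via R1 from span(c,g), blue(g,c)
round 2: derive span(c,f) via R1 from span(c,g), blue(g,f)
round 2: derive span(e,a) via R1 from span(e,d), blue(d,a)
round 2: derive span(f,c) via R1 from span(f,g), blue(g,c)
round 2: derive span(f,f) via R1 from span(f,g), blue(g,f)
round 2: derive span(g,d) via R1 from span(g,c), blue(c,d)
round 3: derive span(f,d) via R1 from span(f,c), blue(c,d)
round 3: derive span(g,a) via R1 from span(g,d), blue(d,a)
round 4: derive span(f,a) via R1 from span(f,d), blue(d,a)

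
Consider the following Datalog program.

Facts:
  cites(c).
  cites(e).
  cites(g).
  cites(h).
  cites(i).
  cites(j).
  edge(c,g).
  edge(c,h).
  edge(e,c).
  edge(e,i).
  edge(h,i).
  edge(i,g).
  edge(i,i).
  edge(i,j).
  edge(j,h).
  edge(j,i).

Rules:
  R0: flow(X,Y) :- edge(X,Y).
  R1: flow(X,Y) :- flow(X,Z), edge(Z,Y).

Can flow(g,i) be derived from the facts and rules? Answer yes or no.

round 1: derive flow(c,g) via R0 from edge(c,g)
round 1: derive flow(c,h) via R0 from edge(c,h)
round 1: derive flow(e,c) via R0 from edge(e,c)
round 1: derive flow(e,i) via R0 from edge(e,i)
round 1: derive flow(h,i) via R0 from edge(h,i)
round 1: derive flow(i,g) via R0 from edge(i,g)
round 1: derive flow(i,i) via R0 from edge(i,i)
round 1: derive flow(i,j) via R0 from edge(i,j)
round 1: derive flow(j,h) via R0 from edge(j,h)
round 1: derive flow(j,i) via R0 from edge(j,i)
round 2: derive flow(c,i) via R1 from flow(c,h), edge(h,i)
round 2: derive flow(e,g) via R1 from flow(e,c), edge(c,g)
round 2: derive flow(e,h) via R1 from flow(e,c), edge(c,h)
round 2: derive flow(e,j) via R1 from flow(e,i), edge(i,j)
round 2: derive flow(h,g) via R1 from flow(h,i), edge(i,g)
round 2: derive flow(h,j) via R1 from flow(h,i), edge(i,j)
round 2: derive flow(i,h) via R1 from flow(i,j), edge(j,h)
round 2: derive flow(j,g) via R1 from flow(j,i), edge(i,g)
round 2: derive flow(j,j) via R1 from flow(j,i), edge(i,j)
round 3: derive flow(c,j) via R1 from flow(c,i), edge(i,j)
round 3: derive flow(h,h) via R1 from flow(h,j), edge(j,h)

no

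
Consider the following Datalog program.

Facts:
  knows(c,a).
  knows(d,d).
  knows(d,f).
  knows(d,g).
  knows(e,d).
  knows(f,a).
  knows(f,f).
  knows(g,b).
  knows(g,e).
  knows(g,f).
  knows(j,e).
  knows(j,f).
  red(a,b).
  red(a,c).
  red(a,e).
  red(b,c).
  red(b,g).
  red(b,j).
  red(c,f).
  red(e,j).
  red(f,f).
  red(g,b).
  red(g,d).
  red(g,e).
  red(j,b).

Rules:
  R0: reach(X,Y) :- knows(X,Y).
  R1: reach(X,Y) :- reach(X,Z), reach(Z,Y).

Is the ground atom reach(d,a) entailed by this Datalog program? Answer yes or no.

round 1: derive reach(c,a) via R0 from knows(c,a)
round 1: derive reach(d,d) via R0 from knows(d,d)
round 1: derive reach(d,f) via R0 from knows(d,f)
round 1: derive reach(d,g) via R0 from knows(d,g)
round 1: derive reach(e,d) via R0 from knows(e,d)
round 1: derive reach(f,a) via R0 from knows(f,a)
round 1: derive reach(f,f) via R0 from knows(f,f)
round 1: derive reach(g,b) via R0 from knows(g,b)
round 1: derive reach(g,e) via R0 from knows(g,e)
round 1: derive reach(g,f) via R0 from knows(g,f)
round 1: derive reach(j,e) via R0 from knows(j,e)
round 1: derive reach(j,f) via R0 from knows(j,f)
round 2: derive reach(d,a) via R1 from reach(d,f), reach(f,a)
round 2: derive reach(d,b) via R1 from reach(d,g), reach(g,b)
round 2: derive reach(d,e) via R1 from reach(d,g), reach(g,e)
round 2: derive reach(e,f) via R1 from reach(e,d), reach(d,f)
round 2: derive reach(e,g) via R1 from reach(e,d), reach(d,g)
round 2: derive reach(g,a) via R1 from reach(g,f), reach(f,a)
round 2: derive reach(g,d) via R1 from reach(g,e), reach(e,d)
round 2: derive reach(j,a) via R1 from reach(j,f), reach(f,a)
round 2: derive reach(j,d) via R1 from reach(j,e), reach(e,d)
round 3: derive reach(e,a) via R1 from reach(e,d), reach(d,a)
round 3: derive reach(e,b) via R1 from reach(e,d), reach(d,b)
round 3: derive reach(e,e) via R1 from reach(e,d), reach(d,e)
round 3: derive reach(g,g) via R1 from reach(g,d), reach(d,g)
round 3: derive reach(j,b) via R1 from reach(j,d), reach(d,b)
round 3: derive reach(j,g) via R1 from reach(j,d), reach(d,g)

yes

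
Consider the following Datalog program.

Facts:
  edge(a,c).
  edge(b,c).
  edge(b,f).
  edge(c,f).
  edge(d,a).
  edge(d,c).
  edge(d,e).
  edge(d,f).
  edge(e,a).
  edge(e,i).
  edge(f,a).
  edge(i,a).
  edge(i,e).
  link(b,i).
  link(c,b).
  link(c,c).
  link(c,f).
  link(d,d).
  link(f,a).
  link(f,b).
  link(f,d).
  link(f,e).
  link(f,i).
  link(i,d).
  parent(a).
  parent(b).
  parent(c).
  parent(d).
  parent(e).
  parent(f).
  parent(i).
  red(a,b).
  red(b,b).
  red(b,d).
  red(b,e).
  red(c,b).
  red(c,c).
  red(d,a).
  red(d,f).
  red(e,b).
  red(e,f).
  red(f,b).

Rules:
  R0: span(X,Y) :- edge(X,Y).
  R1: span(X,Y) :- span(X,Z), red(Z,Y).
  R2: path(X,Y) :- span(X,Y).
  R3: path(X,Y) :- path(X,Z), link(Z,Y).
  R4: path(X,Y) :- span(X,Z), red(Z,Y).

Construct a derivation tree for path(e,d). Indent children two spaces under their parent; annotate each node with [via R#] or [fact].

round 1: derive span(a,c) via R0 from edge(a,c)
round 1: derive span(b,c) via R0 from edge(b,c)
round 1: derive span(b,f) via R0 from edge(b,f)
round 1: derive span(c,f) via R0 from edge(c,f)
round 1: derive span(d,a) via R0 from edge(d,a)
round 1: derive span(d,c) via R0 from edge(d,c)
round 1: derive span(d,e) via R0 from edge(d,e)
round 1: derive span(d,f) via R0 from edge(d,f)
round 1: derive span(e,a) via R0 from edge(e,a)
round 1: derive span(e,i) via R0 from edge(e,i)
round 1: derive span(f,a) via R0 from edge(f,a)
round 1: derive span(i,a) via R0 from edge(i,a)
round 1: derive span(i,e) via R0 from edge(i,e)
round 2: derive span(a,b) via R1 from span(a,c), red(c,b)
round 2: derive span(b,b) via R1 from span(b,c), red(c,b)
round 2: derive span(c,b) via R1 from span(c,f), red(f,b)
round 2: derive span(d,b) via R1 from span(d,a), red(a,b)
round 2: derive span(e,b) via R1 from span(e,a), red(a,b)
round 2: derive span(f,b) via R1 from span(f,a), red(a,b)
round 2: derive span(i,b) via R1 from span(i,a), red(a,b)
round 2: derive span(i,f) via R1 from span(i,e), red(e,f)
round 2: derive path(a,c) via R2 from span(a,c)
round 2: derive path(b,c) via R2 from span(b,c)
round 2: derive path(b,f) via R2 from span(b,f)
round 2: derive path(c,f) via R2 from span(c,f)
round 2: derive path(d,a) via R2 from span(d,a)
round 2: derive path(d,c) via R2 from span(d,c)
round 2: derive path(d,e) via R2 from span(d,e)
round 2: derive path(d,f) via R2 from span(d,f)
round 2: derive path(e,a) via R2 from span(e,a)
round 2: derive path(e,i) via R2 from span(e,i)
round 2: derive path(f,a) via R2 from span(f,a)
round 2: derive path(i,a) via R2 from span(i,a)
round 2: derive path(i,e) via R2 from span(i,e)
round 2: derive path(a,b) via R4 from span(a,c), red(c,b)
round 2: derive path(b,b) via R4 from span(b,c), red(c,b)
round 2: derive path(c,b) via R4 from span(c,f), red(f,b)
round 2: derive path(d,b) via R4 from span(d,a), red(a,b)
round 2: derive path(e,b) via R4 from span(e,a), red(a,b)
round 2: derive path(f,b) via R4 from span(f,a), red(a,b)
round 2: derive path(i,b) via R4 from span(i,a), red(a,b)
round 2: derive path(i,f) via R4 from span(i,e), red(e,f)
round 3: derive span(a,d) via R1 from span(a,b), red(b,d)
round 3: derive span(a,e) via R1 from span(a,b), red(b,e)
round 3: derive span(b,d) via R1 from span(b,b), red(b,d)
round 3: derive span(b,e) via R1 from span(b,b), red(b,e)
round 3: derive span(c,d) via R1 from span(c,b), red(b,d)
round 3: derive span(c,e) via R1 from span(c,b), red(b,e)
round 3: derive span(d,d) via R1 from span(d,b), red(b,d)
round 3: derive span(e,d) via R1 from span(e,b), red(b,d)
round 3: derive span(e,e) via R1 from span(e,b), red(b,e)
round 3: derive span(f,d) via R1 from span(f,b), red(b,d)
round 3: derive span(f,e) via R1 from span(f,b), red(b,e)
round 3: derive span(i,d) via R1 from span(i,b), red(b,d)
round 3: derive path(a,f) via R3 from path(a,c), link(c,f)
round 3: derive path(a,i) via R3 from path(a,b), link(b,i)
round 3: derive path(b,a) via R3 from path(b,f), link(f,a)
round 3: derive path(b,d) via R3 from path(b,f), link(f,d)
round 3: derive path(b,e) via R3 from path(b,f), link(f,e)
round 3: derive path(b,i) via R3 from path(b,b), link(b,i)
round 3: derive path(c,a) via R3 from path(c,f), link(f,a)
round 3: derive path(c,d) via R3 from path(c,f), link(f,d)
round 3: derive path(c,e) via R3 from path(c,f), link(f,e)
round 3: derive path(c,i) via R3 from path(c,b), link(b,i)
round 3: derive path(d,d) via R3 from path(d,f), link(f,d)
round 3: derive path(d,i) via R3 from path(d,b), link(b,i)
round 3: derive path(e,d) via R3 from path(e,i), link(i,d)
round 3: derive path(f,i) via R3 from path(f,b), link(b,i)
round 3: derive path(i,d) via R3 from path(i,f), link(f,d)
round 3: derive path(i,i) via R3 from path(i,b), link(b,i)
round 3: derive path(a,d) via R4 from span(a,b), red(b,d)
round 3: derive path(a,e) via R4 from span(a,b), red(b,e)
round 3: derive path(e,e) via R4 from span(e,b), red(b,e)
round 3: derive path(f,d) via R4 from span(f,b), red(b,d)
round 3: derive path(f,e) via R4 from span(f,b), red(b,e)
round 4: derive span(a,a) via R1 from span(a,d), red(d,a)
round 4: derive span(a,f) via R1 from span(a,d), red(d,f)
round 4: derive span(b,a) via R1 from span(b,d), red(d,a)
round 4: derive span(c,a) via R1 from span(c,d), red(d,a)
round 4: derive span(e,f) via R1 from span(e,d), red(d,f)
round 4: derive span(f,f) via R1 from span(f,d), red(d,f)
round 4: derive path(a,a) via R3 from path(a,f), link(f,a)
round 4: derive path(e,f) via R4 from span(e,d), red(d,f)
round 4: derive path(f,f) via R4 from span(f,d), red(d,f)

path(e,d)  [via R3]
  path(e,i)  [via R2]
    span(e,i)  [via R0]
      edge(e,i)  [fact]
  link(i,d)  [fact]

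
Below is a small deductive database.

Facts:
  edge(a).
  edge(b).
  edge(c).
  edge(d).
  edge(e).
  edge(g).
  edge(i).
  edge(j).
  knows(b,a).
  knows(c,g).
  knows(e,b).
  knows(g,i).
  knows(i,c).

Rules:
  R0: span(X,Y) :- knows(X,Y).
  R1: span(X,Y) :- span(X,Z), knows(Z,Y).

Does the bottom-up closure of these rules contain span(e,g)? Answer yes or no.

round 1: derive span(b,a) via R0 from knows(b,a)
round 1: derive span(c,g) via R0 from knows(c,g)
round 1: derive span(e,b) via R0 from knows(e,b)
round 1: derive span(g,i) via R0 from knows(g,i)
round 1: derive span(i,c) via R0 from knows(i,c)
round 2: derive span(c,i) via R1 from span(c,g), knows(g,i)
round 2: derive span(e,a) via R1 from span(e,b), knows(b,a)
round 2: derive span(g,c) via R1 from span(g,i), knows(i,c)
round 2: derive span(i,g) via R1 from span(i,c), knows(c,g)
round 3: derive span(c,c) via R1 from span(c,i), knows(i,c)
round 3: derive span(g,g) via R1 from span(g,c), knows(c,g)
round 3: derive span(i,i) via R1 from span(i,g), knows(g,i)

no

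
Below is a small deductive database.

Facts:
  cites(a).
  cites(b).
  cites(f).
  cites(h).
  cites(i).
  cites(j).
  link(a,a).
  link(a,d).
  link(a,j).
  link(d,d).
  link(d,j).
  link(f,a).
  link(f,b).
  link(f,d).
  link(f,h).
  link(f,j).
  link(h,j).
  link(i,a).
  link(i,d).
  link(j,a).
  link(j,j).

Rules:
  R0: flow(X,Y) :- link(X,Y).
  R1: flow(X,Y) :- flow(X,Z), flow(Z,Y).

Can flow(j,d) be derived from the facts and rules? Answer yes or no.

round 1: derive flow(a,a) via R0 from link(a,a)
round 1: derive flow(a,d) via R0 from link(a,d)
round 1: derive flow(a,j) via R0 from link(a,j)
round 1: derive flow(d,d) via R0 from link(d,d)
round 1: derive flow(d,j) via R0 from link(d,j)
round 1: derive flow(f,a) via R0 from link(f,a)
round 1: derive flow(f,b) via R0 from link(f,b)
round 1: derive flow(f,d) via R0 from link(f,d)
round 1: derive flow(f,h) via R0 from link(f,h)
round 1: derive flow(f,j) via R0 from link(f,j)
round 1: derive flow(h,j) via R0 from link(h,j)
round 1: derive flow(i,a) via R0 from link(i,a)
round 1: derive flow(i,d) via R0 from link(i,d)
round 1: derive flow(j,a) via R0 from link(j,a)
round 1: derive flow(j,j) via R0 from link(j,j)
round 2: derive flow(d,a) via R1 from flow(d,j), flow(j,a)
round 2: derive flow(h,a) via R1 from flow(h,j), flow(j,a)
round 2: derive flow(i,j) via R1 from flow(i,a), flow(a,j)
round 2: derive flow(j,d) via R1 from flow(j,a), flow(a,d)
round 3: derive flow(h,d) via R1 from flow(h,a), flow(a,d)

yes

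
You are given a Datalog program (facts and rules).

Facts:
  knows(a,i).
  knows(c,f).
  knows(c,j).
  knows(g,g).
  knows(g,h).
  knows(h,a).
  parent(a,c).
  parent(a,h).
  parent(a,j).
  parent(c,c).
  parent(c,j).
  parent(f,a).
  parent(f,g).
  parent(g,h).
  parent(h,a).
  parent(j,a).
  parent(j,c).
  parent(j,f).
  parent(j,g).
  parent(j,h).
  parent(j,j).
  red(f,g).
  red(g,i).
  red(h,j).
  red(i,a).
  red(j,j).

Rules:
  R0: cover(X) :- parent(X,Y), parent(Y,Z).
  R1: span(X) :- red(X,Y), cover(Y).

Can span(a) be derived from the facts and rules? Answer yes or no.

no

round 1: derive cover(a) via R0 from parent(a,c), parent(c,c)
round 1: derive cover(c) via R0 from parent(c,c), parent(c,c)
round 1: derive cover(f) via R0 from parent(f,a), parent(a,c)
round 1: derive cover(g) via R0 from parent(g,h), parent(h,a)
round 1: derive cover(h) via R0 from parent(h,a), parent(a,c)
round 1: derive cover(j) via R0 from parent(j,a), parent(a,c)
round 2: derive span(f) via R1 from red(f,g), cover(g)
round 2: derive span(h) via R1 from red(h,j), cover(j)
round 2: derive span(i) via R1 from red(i,a), cover(a)
round 2: derive span(j) via R1 from red(j,j), cover(j)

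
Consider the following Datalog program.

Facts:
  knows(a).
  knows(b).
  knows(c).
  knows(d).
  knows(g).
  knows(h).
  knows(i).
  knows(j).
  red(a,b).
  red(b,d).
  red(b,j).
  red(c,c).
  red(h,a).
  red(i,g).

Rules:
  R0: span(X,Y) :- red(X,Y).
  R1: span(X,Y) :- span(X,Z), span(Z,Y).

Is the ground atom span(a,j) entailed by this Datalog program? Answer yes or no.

round 1: derive span(a,b) via R0 from red(a,b)
round 1: derive span(b,d) via R0 from red(b,d)
round 1: derive span(b,j) via R0 from red(b,j)
round 1: derive span(c,c) via R0 from red(c,c)
round 1: derive span(h,a) via R0 from red(h,a)
round 1: derive span(i,g) via R0 from red(i,g)
round 2: derive span(a,d) via R1 from span(a,b), span(b,d)
round 2: derive span(a,j) via R1 from span(a,b), span(b,j)
round 2: derive span(h,b) via R1 from span(h,a), span(a,b)
round 3: derive span(h,d) via R1 from span(h,a), span(a,d)
round 3: derive span(h,j) via R1 from span(h,a), span(a,j)

yes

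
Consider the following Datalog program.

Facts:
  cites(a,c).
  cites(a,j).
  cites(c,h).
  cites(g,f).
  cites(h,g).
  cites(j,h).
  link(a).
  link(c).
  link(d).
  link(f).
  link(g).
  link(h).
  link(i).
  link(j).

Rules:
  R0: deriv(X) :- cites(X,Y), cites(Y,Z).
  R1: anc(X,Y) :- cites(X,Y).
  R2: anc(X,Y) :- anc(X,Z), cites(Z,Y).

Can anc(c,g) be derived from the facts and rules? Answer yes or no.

round 1: derive anc(a,c) via R1 from cites(a,c)
round 1: derive anc(a,j) via R1 from cites(a,j)
round 1: derive anc(c,h) via R1 from cites(c,h)
round 1: derive anc(g,f) via R1 from cites(g,f)
round 1: derive anc(h,g) via R1 from cites(h,g)
round 1: derive anc(j,h) via R1 from cites(j,h)
round 2: derive anc(a,h) via R2 from anc(a,c), cites(c,h)
round 2: derive anc(c,g) via R2 from anc(c,h), cites(h,g)
round 2: derive anc(h,f) via R2 from anc(h,g), cites(g,f)
round 2: derive anc(j,g) via R2 from anc(j,h), cites(h,g)
round 3: derive anc(a,g) via R2 from anc(a,h), cites(h,g)
round 3: derive anc(c,f) via R2 from anc(c,g), cites(g,f)
round 3: derive anc(j,f) via R2 from anc(j,g), cites(g,f)
round 4: derive anc(a,f) via R2 from anc(a,g), cites(g,f)

yes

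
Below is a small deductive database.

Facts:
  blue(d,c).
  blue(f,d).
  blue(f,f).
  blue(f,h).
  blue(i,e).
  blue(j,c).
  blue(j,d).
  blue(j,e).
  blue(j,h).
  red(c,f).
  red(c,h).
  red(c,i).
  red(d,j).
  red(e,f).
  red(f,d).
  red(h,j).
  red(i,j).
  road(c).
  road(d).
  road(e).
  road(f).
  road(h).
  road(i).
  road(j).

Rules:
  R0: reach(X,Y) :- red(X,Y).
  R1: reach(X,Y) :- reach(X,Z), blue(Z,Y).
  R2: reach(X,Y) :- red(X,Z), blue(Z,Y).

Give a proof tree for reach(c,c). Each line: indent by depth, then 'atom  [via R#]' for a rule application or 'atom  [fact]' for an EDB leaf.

reach(c,c)  [via R1]
  reach(c,d)  [via R2]
    red(c,f)  [fact]
    blue(f,d)  [fact]
  blue(d,c)  [fact]

round 1: derive reach(c,f) via R0 from red(c,f)
round 1: derive reach(c,h) via R0 from red(c,h)
round 1: derive reach(c,i) via R0 from red(c,i)
round 1: derive reach(d,j) via R0 from red(d,j)
round 1: derive reach(e,f) via R0 from red(e,f)
round 1: derive reach(f,d) via R0 from red(f,d)
round 1: derive reach(h,j) via R0 from red(h,j)
round 1: derive reach(i,j) via R0 from red(i,j)
round 1: derive reach(c,d) via R2 from red(c,f), blue(f,d)
round 1: derive reach(c,e) via R2 from red(c,i), blue(i,e)
round 1: derive reach(d,c) via R2 from red(d,j), blue(j,c)
round 1: derive reach(d,d) via R2 from red(d,j), blue(j,d)
round 1: derive reach(d,e) via R2 from red(d,j), blue(j,e)
round 1: derive reach(d,h) via R2 from red(d,j), blue(j,h)
round 1: derive reach(e,d) via R2 from red(e,f), blue(f,d)
round 1: derive reach(e,h) via R2 from red(e,f), blue(f,h)
round 1: derive reach(f,c) via R2 from red(f,d), blue(d,c)
round 1: derive reach(h,c) via R2 from red(h,j), blue(j,c)
round 1: derive reach(h,d) via R2 from red(h,j), blue(j,d)
round 1: derive reach(h,e) via R2 from red(h,j), blue(j,e)
round 1: derive reach(h,h) via R2 from red(h,j), blue(j,h)
round 1: derive reach(i,c) via R2 from red(i,j), blue(j,c)
round 1: derive reach(i,d) via R2 from red(i,j), blue(j,d)
round 1: derive reach(i,e) via R2 from red(i,j), blue(j,e)
round 1: derive reach(i,h) via R2 from red(i,j), blue(j,h)
round 2: derive reach(c,c) via R1 from reach(c,d), blue(d,c)
round 2: derive reach(e,c) via R1 from reach(e,d), blue(d,c)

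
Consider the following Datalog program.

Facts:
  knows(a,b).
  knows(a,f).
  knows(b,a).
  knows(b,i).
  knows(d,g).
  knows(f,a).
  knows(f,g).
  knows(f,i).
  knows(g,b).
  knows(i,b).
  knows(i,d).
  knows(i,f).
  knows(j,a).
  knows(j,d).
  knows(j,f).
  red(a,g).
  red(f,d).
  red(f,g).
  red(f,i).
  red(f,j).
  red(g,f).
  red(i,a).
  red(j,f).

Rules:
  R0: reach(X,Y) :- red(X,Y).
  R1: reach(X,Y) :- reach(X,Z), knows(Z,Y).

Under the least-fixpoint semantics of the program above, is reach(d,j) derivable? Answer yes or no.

round 1: derive reach(a,g) via R0 from red(a,g)
round 1: derive reach(f,d) via R0 from red(f,d)
round 1: derive reach(f,g) via R0 from red(f,g)
round 1: derive reach(f,i) via R0 from red(f,i)
round 1: derive reach(f,j) via R0 from red(f,j)
round 1: derive reach(g,f) via R0 from red(g,f)
round 1: derive reach(i,a) via R0 from red(i,a)
round 1: derive reach(j,f) via R0 from red(j,f)
round 2: derive reach(a,b) via R1 from reach(a,g), knows(g,b)
round 2: derive reach(f,a) via R1 from reach(f,j), knows(j,a)
round 2: derive reach(f,b) via R1 from reach(f,g), knows(g,b)
round 2: derive reach(f,f) via R1 from reach(f,i), knows(i,f)
round 2: derive reach(g,a) via R1 from reach(g,f), knows(f,a)
round 2: derive reach(g,g) via R1 from reach(g,f), knows(f,g)
round 2: derive reach(g,i) via R1 from reach(g,f), knows(f,i)
round 2: derive reach(i,b) via R1 from reach(i,a), knows(a,b)
round 2: derive reach(i,f) via R1 from reach(i,a), knows(a,f)
round 2: derive reach(j,a) via R1 from reach(j,f), knows(f,a)
round 2: derive reach(j,g) via R1 from reach(j,f), knows(f,g)
round 2: derive reach(j,i) via R1 from reach(j,f), knows(f,i)
round 3: derive reach(a,a) via R1 from reach(a,b), knows(b,a)
round 3: derive reach(a,i) via R1 from reach(a,b), knows(b,i)
round 3: derive reach(g,b) via R1 from reach(g,a), knows(a,b)
round 3: derive reach(g,d) via R1 from reach(g,i), knows(i,d)
round 3: derive reach(i,g) via R1 from reach(i,f), knows(f,g)
round 3: derive reach(i,i) via R1 from reach(i,b), knows(b,i)
round 3: derive reach(j,b) via R1 from reach(j,a), knows(a,b)
round 3: derive reach(j,d) via R1 from reach(j,i), knows(i,d)
round 4: derive reach(a,d) via R1 from reach(a,i), knows(i,d)
round 4: derive reach(a,f) via R1 from reach(a,a), knows(a,f)
round 4: derive reach(i,d) via R1 from reach(i,i), knows(i,d)

no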